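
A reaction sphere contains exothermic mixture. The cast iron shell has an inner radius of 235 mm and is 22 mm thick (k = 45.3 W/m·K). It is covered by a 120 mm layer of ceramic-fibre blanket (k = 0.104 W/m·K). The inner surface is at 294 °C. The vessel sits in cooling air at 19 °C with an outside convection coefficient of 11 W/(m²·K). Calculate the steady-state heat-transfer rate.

Q ≈ 275 W

Each spherical layer contributes R = (1/r_i − 1/r_o)/(4πk):
R_cast iron shell = (1/0.235 − 1/0.257)/(4π×45.3) = 6.399×10^-4 K/W
R_ceramic-fibre blanket = (1/0.257 − 1/0.377)/(4π×0.104) = 0.9477 K/W
R_outer film = 1/(h·4πr_o²) = 1/(11×4π×0.377²) = 0.0509 K/W
R_total = 0.9992 K/W
Q = ΔT/R_total = 275/0.9992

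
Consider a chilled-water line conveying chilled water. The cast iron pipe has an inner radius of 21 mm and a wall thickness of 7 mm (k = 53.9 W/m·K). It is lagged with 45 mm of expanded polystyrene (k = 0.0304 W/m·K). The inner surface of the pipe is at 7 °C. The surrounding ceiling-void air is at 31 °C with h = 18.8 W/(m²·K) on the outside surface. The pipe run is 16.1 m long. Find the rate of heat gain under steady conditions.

Q ≈ 75.3 W

Per-layer cylindrical resistances, series-summed:
R_cast iron pipe wall = ln(28/21)/(2π×53.9×16.1) = 5.276×10^-5 K/W
R_expanded polystyrene = ln(73/28)/(2π×0.0304×16.1) = 0.3116 K/W
R_outer film = 1/(h_o·2πr_oL) = 1/(18.8×2π×0.073×16.1) = 0.007203 K/W
R_total = 0.3189 K/W
Q = ΔT/R_total = 24/0.3189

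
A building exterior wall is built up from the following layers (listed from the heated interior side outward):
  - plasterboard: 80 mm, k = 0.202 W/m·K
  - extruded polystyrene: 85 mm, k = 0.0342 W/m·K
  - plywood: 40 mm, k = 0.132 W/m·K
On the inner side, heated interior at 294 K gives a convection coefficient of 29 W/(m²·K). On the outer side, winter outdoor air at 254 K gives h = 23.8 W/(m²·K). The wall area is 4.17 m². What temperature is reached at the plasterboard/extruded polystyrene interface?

Using the resistance-network approach (series):
R_inner film = 1/(h_i·A) = 1/(29×4.17) = 0.008269 K/W
R_plasterboard = L/(kA) = 0.08/(0.202×4.17) = 0.09497 K/W
R_extruded polystyrene = L/(kA) = 0.085/(0.0342×4.17) = 0.596 K/W
R_plywood = L/(kA) = 0.04/(0.132×4.17) = 0.07267 K/W
R_outer film = 1/(h_o·A) = 1/(23.8×4.17) = 0.01008 K/W
R_total = 0.782 K/W;  Q = ΔT/R_total = 40/0.782 = 51.15 W
T_interface = T_inner − Q·ΣR(inner→interface) = 294 − 51.2×0.1032

T ≈ 289 K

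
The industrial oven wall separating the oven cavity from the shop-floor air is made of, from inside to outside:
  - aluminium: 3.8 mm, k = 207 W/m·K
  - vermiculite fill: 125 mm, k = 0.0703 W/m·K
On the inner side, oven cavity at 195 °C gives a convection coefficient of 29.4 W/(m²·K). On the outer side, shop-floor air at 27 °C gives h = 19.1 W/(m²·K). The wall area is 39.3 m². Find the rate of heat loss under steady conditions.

Q ≈ 3540 W

Series thermal resistances:
R_inner film = 1/(h_i·A) = 1/(29.4×39.3) = 8.655×10^-4 K/W
R_aluminium = L/(kA) = 0.0038/(207×39.3) = 4.671×10^-7 K/W
R_vermiculite fill = L/(kA) = 0.125/(0.0703×39.3) = 0.04524 K/W
R_outer film = 1/(h_o·A) = 1/(19.1×39.3) = 0.001332 K/W
R_total = 0.04744 K/W
Q = ΔT / R_total = 168 / 0.04744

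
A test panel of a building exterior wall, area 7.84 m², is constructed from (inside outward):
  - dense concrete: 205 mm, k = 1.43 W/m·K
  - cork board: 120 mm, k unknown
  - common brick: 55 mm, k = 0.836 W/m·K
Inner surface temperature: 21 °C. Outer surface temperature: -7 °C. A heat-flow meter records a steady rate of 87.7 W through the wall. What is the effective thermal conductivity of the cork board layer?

k ≈ 0.0523 W/(m·K)

Series thermal resistances:
R_dense concrete = L/(kA) = 0.205/(1.43×7.84) = 0.01829 K/W
R_common brick = L/(kA) = 0.055/(0.836×7.84) = 0.008392 K/W
Sum of known resistances R_other = 0.02668 K/W
Total R = ΔT/Q = 28/87.7 = 0.3193 K/W
R_cork board = R_total − R_other = 0.2926 K/W
k = L/(R·A) = 0.12/(0.2926×7.84)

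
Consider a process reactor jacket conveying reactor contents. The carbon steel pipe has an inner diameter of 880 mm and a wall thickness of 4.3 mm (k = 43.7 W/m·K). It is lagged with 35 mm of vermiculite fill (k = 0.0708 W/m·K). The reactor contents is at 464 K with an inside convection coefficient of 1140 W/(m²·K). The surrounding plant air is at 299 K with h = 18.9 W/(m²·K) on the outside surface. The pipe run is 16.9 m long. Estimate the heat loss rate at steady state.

Q ≈ 14800 W

Per-layer cylindrical resistances, series-summed:
R_inner film = 1/(h_i·2πr₁L) = 1/(1140×2π×0.44×16.9) = 1.877×10^-5 K/W
R_carbon steel pipe wall = ln(444.3/440)/(2π×43.7×16.9) = 2.096×10^-6 K/W
R_vermiculite fill = ln(479.3/444.3)/(2π×0.0708×16.9) = 0.01009 K/W
R_outer film = 1/(h_o·2πr_oL) = 1/(18.9×2π×0.4793×16.9) = 0.00104 K/W
R_total = 0.01115 K/W
Q = ΔT/R_total = 165/0.01115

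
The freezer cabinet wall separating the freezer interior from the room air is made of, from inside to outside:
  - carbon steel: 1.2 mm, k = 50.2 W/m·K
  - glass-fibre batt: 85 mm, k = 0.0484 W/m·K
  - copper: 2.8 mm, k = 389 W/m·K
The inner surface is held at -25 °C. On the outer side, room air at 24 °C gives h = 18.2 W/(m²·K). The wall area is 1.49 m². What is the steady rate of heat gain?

Thermal resistances in series:
R_carbon steel = L/(kA) = 0.0012/(50.2×1.49) = 1.604×10^-5 K/W
R_glass-fibre batt = L/(kA) = 0.085/(0.0484×1.49) = 1.179 K/W
R_copper = L/(kA) = 0.0028/(389×1.49) = 4.831×10^-6 K/W
R_outer film = 1/(h_o·A) = 1/(18.2×1.49) = 0.03688 K/W
R_total = 1.216 K/W
Q = ΔT / R_total = 49 / 1.216

Q ≈ 40.3 W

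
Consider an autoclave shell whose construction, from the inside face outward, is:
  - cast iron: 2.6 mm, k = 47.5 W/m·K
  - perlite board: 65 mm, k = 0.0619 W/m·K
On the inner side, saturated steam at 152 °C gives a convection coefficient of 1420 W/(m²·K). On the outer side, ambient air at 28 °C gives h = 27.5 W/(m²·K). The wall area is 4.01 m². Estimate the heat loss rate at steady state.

Q ≈ 457 W

Series thermal resistances:
R_inner film = 1/(h_i·A) = 1/(1420×4.01) = 1.756×10^-4 K/W
R_cast iron = L/(kA) = 0.0026/(47.5×4.01) = 1.365×10^-5 K/W
R_perlite board = L/(kA) = 0.065/(0.0619×4.01) = 0.2619 K/W
R_outer film = 1/(h_o·A) = 1/(27.5×4.01) = 0.009068 K/W
R_total = 0.2711 K/W
Q = ΔT / R_total = 124 / 0.2711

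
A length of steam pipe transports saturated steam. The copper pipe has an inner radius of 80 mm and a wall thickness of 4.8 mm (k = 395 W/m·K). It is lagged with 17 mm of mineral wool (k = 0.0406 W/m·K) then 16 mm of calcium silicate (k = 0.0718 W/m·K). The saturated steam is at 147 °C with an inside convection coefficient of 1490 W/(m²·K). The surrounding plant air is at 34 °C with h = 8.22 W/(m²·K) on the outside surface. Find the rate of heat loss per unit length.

Treating each annulus and film as a series resistance:
R_inner film = 1/(h_i·2πr₁L) = 1/(1490×2π×0.08×1) = 0.001335 K/W
R_copper pipe wall = ln(84.8/80)/(2π×395×1) = 2.348×10^-5 K/W
R_mineral wool = ln(101.8/84.8)/(2π×0.0406×1) = 0.7163 K/W
R_calcium silicate = ln(117.8/101.8)/(2π×0.0718×1) = 0.3236 K/W
R_outer film = 1/(h_o·2πr_oL) = 1/(8.22×2π×0.1178×1) = 0.1644 K/W
R_total = 1.206 K/W
Q = ΔT/R_total = 113/1.206

q′ ≈ 93.7 W/m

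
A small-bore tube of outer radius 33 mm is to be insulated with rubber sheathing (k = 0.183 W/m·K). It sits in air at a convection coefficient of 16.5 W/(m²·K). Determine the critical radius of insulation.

r_cr ≈ 11.1 mm

For a cylinder r_cr = k/h = 0.183/16.5
r_cr = 11.1 mm; since the bare radius (33 mm) is above r_cr, any added insulation will reduce heat loss.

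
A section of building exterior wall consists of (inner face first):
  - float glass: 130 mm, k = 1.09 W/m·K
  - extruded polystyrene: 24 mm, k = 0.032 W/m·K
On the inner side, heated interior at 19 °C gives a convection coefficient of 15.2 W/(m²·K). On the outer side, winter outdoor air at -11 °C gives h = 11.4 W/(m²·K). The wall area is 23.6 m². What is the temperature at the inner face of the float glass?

Using the resistance-network approach (series):
R_inner film = 1/(h_i·A) = 1/(15.2×23.6) = 0.002788 K/W
R_float glass = L/(kA) = 0.13/(1.09×23.6) = 0.005054 K/W
R_extruded polystyrene = L/(kA) = 0.024/(0.032×23.6) = 0.03178 K/W
R_outer film = 1/(h_o·A) = 1/(11.4×23.6) = 0.003717 K/W
R_total = 0.04334 K/W;  Q = ΔT/R_total = 30/0.04334 = 692.2 W
T_interface = T_inner − Q·ΣR(inner→interface) = 19 − 692×0.002788

T ≈ 17.1 °C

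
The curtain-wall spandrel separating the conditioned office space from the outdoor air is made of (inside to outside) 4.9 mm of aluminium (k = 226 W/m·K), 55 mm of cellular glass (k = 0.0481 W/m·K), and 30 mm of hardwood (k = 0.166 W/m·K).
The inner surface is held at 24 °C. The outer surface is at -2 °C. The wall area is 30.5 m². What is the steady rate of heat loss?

Thermal resistances in series:
R_aluminium = L/(kA) = 0.0049/(226×30.5) = 7.109×10^-7 K/W
R_cellular glass = L/(kA) = 0.055/(0.0481×30.5) = 0.03749 K/W
R_hardwood = L/(kA) = 0.03/(0.166×30.5) = 0.005925 K/W
R_total = 0.04342 K/W
Q = ΔT / R_total = 26 / 0.04342

Q ≈ 599 W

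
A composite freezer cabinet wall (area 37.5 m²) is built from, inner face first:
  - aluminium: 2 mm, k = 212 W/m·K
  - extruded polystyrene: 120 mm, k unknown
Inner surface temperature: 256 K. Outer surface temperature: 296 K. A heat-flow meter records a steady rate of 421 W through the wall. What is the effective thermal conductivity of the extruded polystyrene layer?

k ≈ 0.0337 W/(m·K)

Using the resistance-network approach (series):
R_aluminium = L/(kA) = 0.002/(212×37.5) = 2.516×10^-7 K/W
Sum of known resistances R_other = 2.516×10^-7 K/W
Total R = ΔT/Q = 40/421 = 0.09501 K/W
R_extruded polystyrene = R_total − R_other = 0.09501 K/W
k = L/(R·A) = 0.12/(0.09501×37.5)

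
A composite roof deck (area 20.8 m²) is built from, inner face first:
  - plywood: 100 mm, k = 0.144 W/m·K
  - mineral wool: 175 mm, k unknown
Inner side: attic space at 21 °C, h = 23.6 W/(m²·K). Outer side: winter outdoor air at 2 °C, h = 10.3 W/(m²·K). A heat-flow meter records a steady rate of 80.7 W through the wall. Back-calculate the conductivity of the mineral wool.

k ≈ 0.0431 W/(m·K)

Using the resistance-network approach (series):
R_inner film = 1/(h_i·A) = 1/(23.6×20.8) = 0.002037 K/W
R_plywood = L/(kA) = 0.1/(0.144×20.8) = 0.03339 K/W
R_outer film = 1/(h_o·A) = 1/(10.3×20.8) = 0.004668 K/W
Sum of known resistances R_other = 0.04009 K/W
Total R = ΔT/Q = 19/80.7 = 0.2354 K/W
R_mineral wool = R_total − R_other = 0.1953 K/W
k = L/(R·A) = 0.175/(0.1953×20.8)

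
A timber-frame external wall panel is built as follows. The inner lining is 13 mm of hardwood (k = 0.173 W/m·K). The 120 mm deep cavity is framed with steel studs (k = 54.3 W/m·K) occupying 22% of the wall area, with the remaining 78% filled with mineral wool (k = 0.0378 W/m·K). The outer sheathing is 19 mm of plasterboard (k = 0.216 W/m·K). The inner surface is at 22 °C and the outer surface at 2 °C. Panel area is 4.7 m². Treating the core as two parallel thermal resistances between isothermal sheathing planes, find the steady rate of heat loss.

Sheathing layers in series; stud and cavity paths in parallel between them.
R_inner = 0.013/(0.173×4.7) = 0.01599 K/W
R_stud  = 0.12/(54.3×0.22×4.7) = 0.002137 K/W
R_cav   = 0.12/(0.0378×0.78×4.7) = 0.866 K/W
1/R_core = 1/R_stud + 1/R_cav → R_core = 0.002132 K/W
R_outer = 0.019/(0.216×4.7) = 0.01872 K/W
R_total = 0.03684 K/W
Q = ΔT/R_total = 20/0.03684

Q ≈ 543 W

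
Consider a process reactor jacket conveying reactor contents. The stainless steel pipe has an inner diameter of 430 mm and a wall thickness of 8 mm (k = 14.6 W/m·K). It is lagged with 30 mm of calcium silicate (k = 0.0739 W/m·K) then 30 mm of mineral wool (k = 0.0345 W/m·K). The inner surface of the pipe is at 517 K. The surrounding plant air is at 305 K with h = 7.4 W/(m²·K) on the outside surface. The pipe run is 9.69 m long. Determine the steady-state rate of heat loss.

Per-layer cylindrical resistances, series-summed:
R_stainless steel pipe wall = ln(223/215)/(2π×14.6×9.69) = 4.11×10^-5 K/W
R_calcium silicate = ln(253/223)/(2π×0.0739×9.69) = 0.02805 K/W
R_mineral wool = ln(283/253)/(2π×0.0345×9.69) = 0.05335 K/W
R_outer film = 1/(h_o·2πr_oL) = 1/(7.4×2π×0.283×9.69) = 0.007843 K/W
R_total = 0.08928 K/W
Q = ΔT/R_total = 212/0.08928

Q ≈ 2370 W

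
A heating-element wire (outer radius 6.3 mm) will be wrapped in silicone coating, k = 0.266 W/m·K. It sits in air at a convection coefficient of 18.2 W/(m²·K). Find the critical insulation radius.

For a cylinder r_cr = k/h = 0.266/18.2
r_cr = 14.6 mm; since the bare radius (6.3 mm) is below r_cr, adding a thin layer of insulation will *increase* heat loss.

r_cr ≈ 14.6 mm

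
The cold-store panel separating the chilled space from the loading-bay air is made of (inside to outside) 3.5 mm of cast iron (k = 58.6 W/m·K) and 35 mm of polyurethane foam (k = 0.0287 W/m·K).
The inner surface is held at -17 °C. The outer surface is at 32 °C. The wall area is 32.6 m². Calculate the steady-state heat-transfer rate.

Treating each layer as a thermal resistance in series:
R_cast iron = L/(kA) = 0.0035/(58.6×32.6) = 1.832×10^-6 K/W
R_polyurethane foam = L/(kA) = 0.035/(0.0287×32.6) = 0.03741 K/W
R_total = 0.03741 K/W
Q = ΔT / R_total = 49 / 0.03741

Q ≈ 1310 W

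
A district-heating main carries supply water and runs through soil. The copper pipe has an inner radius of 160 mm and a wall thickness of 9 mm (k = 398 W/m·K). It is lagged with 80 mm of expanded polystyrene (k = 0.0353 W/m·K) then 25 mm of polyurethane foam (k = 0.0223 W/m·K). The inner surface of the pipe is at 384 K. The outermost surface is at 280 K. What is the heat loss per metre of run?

Per-layer cylindrical resistances, series-summed:
R_copper pipe wall = ln(169/160)/(2π×398×1) = 2.188×10^-5 K/W
R_expanded polystyrene = ln(249/169)/(2π×0.0353×1) = 1.747 K/W
R_polyurethane foam = ln(274/249)/(2π×0.0223×1) = 0.6828 K/W
R_total = 2.43 K/W
Q = ΔT/R_total = 104/2.43

q′ ≈ 42.8 W/m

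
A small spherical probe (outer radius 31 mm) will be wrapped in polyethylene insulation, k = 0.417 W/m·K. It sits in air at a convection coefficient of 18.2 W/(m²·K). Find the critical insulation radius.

For a sphere r_cr = 2k/h = 2×0.417/18.2
r_cr = 45.8 mm; since the bare radius (31 mm) is below r_cr, adding a thin layer of insulation will *increase* heat loss.

r_cr ≈ 45.8 mm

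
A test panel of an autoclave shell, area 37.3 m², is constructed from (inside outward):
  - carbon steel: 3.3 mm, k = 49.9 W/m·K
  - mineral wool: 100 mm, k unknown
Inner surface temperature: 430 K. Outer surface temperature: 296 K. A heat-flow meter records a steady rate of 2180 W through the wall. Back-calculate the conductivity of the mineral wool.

k ≈ 0.0436 W/(m·K)

Using the resistance-network approach (series):
R_carbon steel = L/(kA) = 0.0033/(49.9×37.3) = 1.773×10^-6 K/W
Sum of known resistances R_other = 1.773×10^-6 K/W
Total R = ΔT/Q = 134/2180 = 0.06147 K/W
R_mineral wool = R_total − R_other = 0.06147 K/W
k = L/(R·A) = 0.1/(0.06147×37.3)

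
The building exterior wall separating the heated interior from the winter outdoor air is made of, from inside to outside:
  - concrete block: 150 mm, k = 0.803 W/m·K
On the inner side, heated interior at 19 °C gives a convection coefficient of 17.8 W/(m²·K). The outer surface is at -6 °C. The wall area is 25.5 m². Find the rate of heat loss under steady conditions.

Q ≈ 2620 W

Treating each layer as a thermal resistance in series:
R_inner film = 1/(h_i·A) = 1/(17.8×25.5) = 0.002203 K/W
R_concrete block = L/(kA) = 0.15/(0.803×25.5) = 0.007325 K/W
R_total = 0.009529 K/W
Q = ΔT / R_total = 25 / 0.009529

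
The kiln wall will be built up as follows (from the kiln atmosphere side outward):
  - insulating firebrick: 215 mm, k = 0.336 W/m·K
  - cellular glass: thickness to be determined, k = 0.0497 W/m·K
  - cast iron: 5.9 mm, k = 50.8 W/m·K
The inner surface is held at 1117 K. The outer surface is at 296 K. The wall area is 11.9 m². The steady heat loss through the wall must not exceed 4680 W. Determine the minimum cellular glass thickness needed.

L ≈ 71.9 mm

Series thermal resistances:
R_insulating firebrick = L/(kA) = 0.215/(0.336×11.9) = 0.05377 K/W
R_cast iron = L/(kA) = 0.0059/(50.8×11.9) = 9.76×10^-6 K/W
Sum of the known resistances R_other = 0.05378 K/W
Required total resistance R_tot = ΔT/Q_allow = 821/4680 = 0.1754 K/W
R_cellular glass = R_tot − R_other = 0.1216 K/W
L = R·k·A = 0.1216×0.0497×11.9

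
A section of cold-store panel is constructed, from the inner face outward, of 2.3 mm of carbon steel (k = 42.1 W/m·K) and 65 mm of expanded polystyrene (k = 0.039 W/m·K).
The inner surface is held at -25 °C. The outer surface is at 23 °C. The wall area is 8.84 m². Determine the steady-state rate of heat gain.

Using the resistance-network approach (series):
R_carbon steel = L/(kA) = 0.0023/(42.1×8.84) = 6.18×10^-6 K/W
R_expanded polystyrene = L/(kA) = 0.065/(0.039×8.84) = 0.1885 K/W
R_total = 0.1885 K/W
Q = ΔT / R_total = 48 / 0.1885

Q ≈ 255 W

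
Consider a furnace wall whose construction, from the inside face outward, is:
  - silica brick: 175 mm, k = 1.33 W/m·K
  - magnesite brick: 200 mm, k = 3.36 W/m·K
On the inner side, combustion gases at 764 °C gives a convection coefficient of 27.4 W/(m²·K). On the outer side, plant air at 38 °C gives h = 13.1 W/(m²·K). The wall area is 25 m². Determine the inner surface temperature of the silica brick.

T ≈ 677 °C

Thermal resistances in series:
R_inner film = 1/(h_i·A) = 1/(27.4×25) = 0.00146 K/W
R_silica brick = L/(kA) = 0.175/(1.33×25) = 0.005263 K/W
R_magnesite brick = L/(kA) = 0.2/(3.36×25) = 0.002381 K/W
R_outer film = 1/(h_o·A) = 1/(13.1×25) = 0.003053 K/W
R_total = 0.01216 K/W;  Q = ΔT/R_total = 726/0.01216 = 59720 W
T_interface = T_inner − Q·ΣR(inner→interface) = 764 − 59700×0.00146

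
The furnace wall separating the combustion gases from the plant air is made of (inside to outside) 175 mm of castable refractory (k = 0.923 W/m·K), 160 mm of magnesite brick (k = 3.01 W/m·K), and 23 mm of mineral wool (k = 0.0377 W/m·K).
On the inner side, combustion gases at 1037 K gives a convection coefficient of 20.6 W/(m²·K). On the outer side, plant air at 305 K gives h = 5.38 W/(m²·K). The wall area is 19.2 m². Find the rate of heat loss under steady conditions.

Using the resistance-network approach (series):
R_inner film = 1/(h_i·A) = 1/(20.6×19.2) = 0.002528 K/W
R_castable refractory = L/(kA) = 0.175/(0.923×19.2) = 0.009875 K/W
R_magnesite brick = L/(kA) = 0.16/(3.01×19.2) = 0.002769 K/W
R_mineral wool = L/(kA) = 0.023/(0.0377×19.2) = 0.03177 K/W
R_outer film = 1/(h_o·A) = 1/(5.38×19.2) = 0.009681 K/W
R_total = 0.05663 K/W
Q = ΔT / R_total = 732 / 0.05663

Q ≈ 12900 W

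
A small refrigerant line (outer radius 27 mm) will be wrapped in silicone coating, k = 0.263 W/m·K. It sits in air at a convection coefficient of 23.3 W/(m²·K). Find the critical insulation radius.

r_cr ≈ 11.3 mm

For a cylinder r_cr = k/h = 0.263/23.3
r_cr = 11.3 mm; since the bare radius (27 mm) is above r_cr, any added insulation will reduce heat loss.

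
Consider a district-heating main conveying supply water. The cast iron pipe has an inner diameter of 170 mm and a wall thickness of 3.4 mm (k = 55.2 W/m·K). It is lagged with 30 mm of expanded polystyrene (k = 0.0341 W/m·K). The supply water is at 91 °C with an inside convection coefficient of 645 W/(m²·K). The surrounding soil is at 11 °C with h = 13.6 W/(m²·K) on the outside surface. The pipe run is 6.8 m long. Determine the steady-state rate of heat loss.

Radial resistances (cylindrical: R_cond = ln(r_o/r_i)/(2πkL), R_conv = 1/(h·2πrL)):
R_inner film = 1/(h_i·2πr₁L) = 1/(645×2π×0.085×6.8) = 4.269×10^-4 K/W
R_cast iron pipe wall = ln(88.4/85)/(2π×55.2×6.8) = 1.663×10^-5 K/W
R_expanded polystyrene = ln(118.4/88.4)/(2π×0.0341×6.8) = 0.2006 K/W
R_outer film = 1/(h_o·2πr_oL) = 1/(13.6×2π×0.1184×6.8) = 0.01454 K/W
R_total = 0.2155 K/W
Q = ΔT/R_total = 80/0.2155

Q ≈ 371 W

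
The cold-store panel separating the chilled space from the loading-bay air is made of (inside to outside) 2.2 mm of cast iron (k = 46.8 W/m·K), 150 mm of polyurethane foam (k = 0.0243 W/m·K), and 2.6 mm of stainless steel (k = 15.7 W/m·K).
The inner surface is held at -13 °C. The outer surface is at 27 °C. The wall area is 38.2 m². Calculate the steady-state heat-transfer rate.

Using the resistance-network approach (series):
R_cast iron = L/(kA) = 0.0022/(46.8×38.2) = 1.231×10^-6 K/W
R_polyurethane foam = L/(kA) = 0.15/(0.0243×38.2) = 0.1616 K/W
R_stainless steel = L/(kA) = 0.0026/(15.7×38.2) = 4.335×10^-6 K/W
R_total = 0.1616 K/W
Q = ΔT / R_total = 40 / 0.1616

Q ≈ 248 W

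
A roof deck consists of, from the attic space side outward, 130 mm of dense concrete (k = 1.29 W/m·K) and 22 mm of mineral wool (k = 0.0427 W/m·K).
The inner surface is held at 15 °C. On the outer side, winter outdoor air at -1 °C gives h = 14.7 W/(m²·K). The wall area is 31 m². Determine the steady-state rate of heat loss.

Treating each layer as a thermal resistance in series:
R_dense concrete = L/(kA) = 0.13/(1.29×31) = 0.003251 K/W
R_mineral wool = L/(kA) = 0.022/(0.0427×31) = 0.01662 K/W
R_outer film = 1/(h_o·A) = 1/(14.7×31) = 0.002194 K/W
R_total = 0.02207 K/W
Q = ΔT / R_total = 16 / 0.02207

Q ≈ 725 W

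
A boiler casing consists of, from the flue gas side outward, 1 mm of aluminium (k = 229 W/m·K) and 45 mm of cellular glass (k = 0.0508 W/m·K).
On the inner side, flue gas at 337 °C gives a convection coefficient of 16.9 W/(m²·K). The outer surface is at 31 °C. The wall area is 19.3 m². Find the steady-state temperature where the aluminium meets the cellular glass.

Using the resistance-network approach (series):
R_inner film = 1/(h_i·A) = 1/(16.9×19.3) = 0.003066 K/W
R_aluminium = L/(kA) = 0.001/(229×19.3) = 2.263×10^-7 K/W
R_cellular glass = L/(kA) = 0.045/(0.0508×19.3) = 0.0459 K/W
R_total = 0.04896 K/W;  Q = ΔT/R_total = 306/0.04896 = 6250 W
T_interface = T_inner − Q·ΣR(inner→interface) = 337 − 6250×0.003066

T ≈ 318 °C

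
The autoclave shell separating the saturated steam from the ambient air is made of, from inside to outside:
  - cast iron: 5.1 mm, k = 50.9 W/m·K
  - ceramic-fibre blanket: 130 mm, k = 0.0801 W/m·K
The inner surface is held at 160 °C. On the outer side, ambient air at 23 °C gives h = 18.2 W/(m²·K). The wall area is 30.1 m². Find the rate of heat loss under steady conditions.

Thermal resistances in series:
R_cast iron = L/(kA) = 0.0051/(50.9×30.1) = 3.329×10^-6 K/W
R_ceramic-fibre blanket = L/(kA) = 0.13/(0.0801×30.1) = 0.05392 K/W
R_outer film = 1/(h_o·A) = 1/(18.2×30.1) = 0.001825 K/W
R_total = 0.05575 K/W
Q = ΔT / R_total = 137 / 0.05575

Q ≈ 2460 W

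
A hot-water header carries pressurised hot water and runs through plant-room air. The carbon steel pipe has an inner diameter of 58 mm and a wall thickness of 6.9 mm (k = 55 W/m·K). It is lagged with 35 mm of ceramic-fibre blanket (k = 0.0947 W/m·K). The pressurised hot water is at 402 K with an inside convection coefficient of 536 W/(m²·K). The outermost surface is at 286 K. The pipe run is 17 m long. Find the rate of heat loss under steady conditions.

Q ≈ 1710 W

Cylindrical conduction, so R = ln(r₂/r₁)/(2πkL) per layer, in series:
R_inner film = 1/(h_i·2πr₁L) = 1/(536×2π×0.029×17) = 6.023×10^-4 K/W
R_carbon steel pipe wall = ln(35.9/29)/(2π×55×17) = 3.633×10^-5 K/W
R_ceramic-fibre blanket = ln(70.9/35.9)/(2π×0.0947×17) = 0.06728 K/W
R_total = 0.06792 K/W
Q = ΔT/R_total = 116/0.06792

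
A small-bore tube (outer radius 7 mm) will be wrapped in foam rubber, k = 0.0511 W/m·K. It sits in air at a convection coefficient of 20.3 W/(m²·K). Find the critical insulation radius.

For a cylinder r_cr = k/h = 0.0511/20.3
r_cr = 2.52 mm; since the bare radius (7 mm) is above r_cr, any added insulation will reduce heat loss.

r_cr ≈ 2.52 mm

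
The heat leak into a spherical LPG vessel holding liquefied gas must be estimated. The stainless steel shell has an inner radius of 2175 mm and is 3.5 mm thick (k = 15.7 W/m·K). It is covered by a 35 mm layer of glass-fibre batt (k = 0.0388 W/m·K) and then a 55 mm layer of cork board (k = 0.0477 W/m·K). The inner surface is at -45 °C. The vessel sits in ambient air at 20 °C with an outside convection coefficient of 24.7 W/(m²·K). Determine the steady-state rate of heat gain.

Radial (spherical) resistances in series:
R_stainless steel shell = (1/2.175 − 1/2.1785)/(4π×15.7) = 3.744×10^-6 K/W
R_glass-fibre batt = (1/2.1785 − 1/2.2135)/(4π×0.0388) = 0.01489 K/W
R_cork board = (1/2.2135 − 1/2.2685)/(4π×0.0477) = 0.01827 K/W
R_outer film = 1/(h·4πr_o²) = 1/(24.7×4π×2.2685²) = 6.261×10^-4 K/W
R_total = 0.03379 K/W
Q = ΔT/R_total = 65/0.03379

Q ≈ 1920 W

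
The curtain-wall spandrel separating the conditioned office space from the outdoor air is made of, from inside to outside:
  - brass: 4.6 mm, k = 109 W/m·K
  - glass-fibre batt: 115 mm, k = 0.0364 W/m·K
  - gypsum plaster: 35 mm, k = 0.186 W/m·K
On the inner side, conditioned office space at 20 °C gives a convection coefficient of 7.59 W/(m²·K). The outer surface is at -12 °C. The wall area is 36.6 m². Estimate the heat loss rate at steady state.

Q ≈ 337 W

Model the wall as resistances in series:
R_inner film = 1/(h_i·A) = 1/(7.59×36.6) = 0.0036 K/W
R_brass = L/(kA) = 0.0046/(109×36.6) = 1.153×10^-6 K/W
R_glass-fibre batt = L/(kA) = 0.115/(0.0364×36.6) = 0.08632 K/W
R_gypsum plaster = L/(kA) = 0.035/(0.186×36.6) = 0.005141 K/W
R_total = 0.09506 K/W
Q = ΔT / R_total = 32 / 0.09506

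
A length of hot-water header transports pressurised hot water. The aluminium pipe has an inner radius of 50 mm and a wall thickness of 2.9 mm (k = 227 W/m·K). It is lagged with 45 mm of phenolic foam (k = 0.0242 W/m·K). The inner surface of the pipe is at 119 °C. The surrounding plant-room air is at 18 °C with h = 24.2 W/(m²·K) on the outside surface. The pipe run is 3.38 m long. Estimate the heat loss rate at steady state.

Treating each annulus and film as a series resistance:
R_aluminium pipe wall = ln(52.9/50)/(2π×227×3.38) = 1.17×10^-5 K/W
R_phenolic foam = ln(97.9/52.9)/(2π×0.0242×3.38) = 1.198 K/W
R_outer film = 1/(h_o·2πr_oL) = 1/(24.2×2π×0.0979×3.38) = 0.01987 K/W
R_total = 1.218 K/W
Q = ΔT/R_total = 101/1.218

Q ≈ 83 W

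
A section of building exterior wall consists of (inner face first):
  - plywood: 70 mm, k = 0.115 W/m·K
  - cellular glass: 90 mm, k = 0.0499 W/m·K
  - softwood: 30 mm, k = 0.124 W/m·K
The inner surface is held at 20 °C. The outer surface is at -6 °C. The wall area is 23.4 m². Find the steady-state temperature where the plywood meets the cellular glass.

Using the resistance-network approach (series):
R_plywood = L/(kA) = 0.07/(0.115×23.4) = 0.02601 K/W
R_cellular glass = L/(kA) = 0.09/(0.0499×23.4) = 0.07708 K/W
R_softwood = L/(kA) = 0.03/(0.124×23.4) = 0.01034 K/W
R_total = 0.1134 K/W;  Q = ΔT/R_total = 26/0.1134 = 229.2 W
T_interface = T_inner − Q·ΣR(inner→interface) = 20 − 229×0.02601

T ≈ 14 °C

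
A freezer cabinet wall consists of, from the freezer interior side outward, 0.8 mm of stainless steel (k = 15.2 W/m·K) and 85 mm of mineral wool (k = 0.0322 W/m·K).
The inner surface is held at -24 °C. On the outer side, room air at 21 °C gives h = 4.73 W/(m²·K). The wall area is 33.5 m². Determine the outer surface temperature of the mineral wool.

T ≈ 17.7 °C

Model the wall as resistances in series:
R_stainless steel = L/(kA) = 0.0008/(15.2×33.5) = 1.571×10^-6 K/W
R_mineral wool = L/(kA) = 0.085/(0.0322×33.5) = 0.0788 K/W
R_outer film = 1/(h_o·A) = 1/(4.73×33.5) = 0.006311 K/W
R_total = 0.08511 K/W;  Q = ΔT/R_total = 45/0.08511 = 528.7 W
T_interface = T_inner + Q·ΣR(inner→interface) = -24 + 529×0.0788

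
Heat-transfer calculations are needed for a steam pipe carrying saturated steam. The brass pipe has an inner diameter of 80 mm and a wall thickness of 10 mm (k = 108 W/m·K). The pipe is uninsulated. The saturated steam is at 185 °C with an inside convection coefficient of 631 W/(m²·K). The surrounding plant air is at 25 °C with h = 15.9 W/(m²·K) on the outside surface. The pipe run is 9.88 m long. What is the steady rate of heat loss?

Q ≈ 7640 W

Radial resistances (cylindrical: R_cond = ln(r_o/r_i)/(2πkL), R_conv = 1/(h·2πrL)):
R_inner film = 1/(h_i·2πr₁L) = 1/(631×2π×0.04×9.88) = 6.382×10^-4 K/W
R_brass pipe wall = ln(50/40)/(2π×108×9.88) = 3.328×10^-5 K/W
R_outer film = 1/(h_o·2πr_oL) = 1/(15.9×2π×0.05×9.88) = 0.02026 K/W
R_total = 0.02093 K/W
Q = ΔT/R_total = 160/0.02093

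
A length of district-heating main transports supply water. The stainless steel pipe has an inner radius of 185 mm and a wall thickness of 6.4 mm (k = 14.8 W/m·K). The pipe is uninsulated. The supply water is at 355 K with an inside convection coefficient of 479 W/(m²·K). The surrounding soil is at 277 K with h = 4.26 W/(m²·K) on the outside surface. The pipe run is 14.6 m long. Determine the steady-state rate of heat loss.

Per-layer cylindrical resistances, series-summed:
R_inner film = 1/(h_i·2πr₁L) = 1/(479×2π×0.185×14.6) = 1.23×10^-4 K/W
R_stainless steel pipe wall = ln(191.4/185)/(2π×14.8×14.6) = 2.505×10^-5 K/W
R_outer film = 1/(h_o·2πr_oL) = 1/(4.26×2π×0.1914×14.6) = 0.01337 K/W
R_total = 0.01352 K/W
Q = ΔT/R_total = 78/0.01352

Q ≈ 5770 W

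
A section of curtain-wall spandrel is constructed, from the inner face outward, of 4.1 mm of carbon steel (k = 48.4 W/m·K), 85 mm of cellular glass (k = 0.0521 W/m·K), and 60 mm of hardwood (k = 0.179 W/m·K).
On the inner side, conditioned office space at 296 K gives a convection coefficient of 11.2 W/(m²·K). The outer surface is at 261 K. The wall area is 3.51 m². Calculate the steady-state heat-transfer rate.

Q ≈ 59.8 W

Series thermal resistances:
R_inner film = 1/(h_i·A) = 1/(11.2×3.51) = 0.02544 K/W
R_carbon steel = L/(kA) = 0.0041/(48.4×3.51) = 2.413×10^-5 K/W
R_cellular glass = L/(kA) = 0.085/(0.0521×3.51) = 0.4648 K/W
R_hardwood = L/(kA) = 0.06/(0.179×3.51) = 0.0955 K/W
R_total = 0.5858 K/W
Q = ΔT / R_total = 35 / 0.5858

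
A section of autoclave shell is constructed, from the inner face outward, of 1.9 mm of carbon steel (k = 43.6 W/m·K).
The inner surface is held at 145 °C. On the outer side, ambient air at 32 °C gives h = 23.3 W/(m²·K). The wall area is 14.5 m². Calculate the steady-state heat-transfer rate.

Treating each layer as a thermal resistance in series:
R_carbon steel = L/(kA) = 0.0019/(43.6×14.5) = 3.005×10^-6 K/W
R_outer film = 1/(h_o·A) = 1/(23.3×14.5) = 0.00296 K/W
R_total = 0.002963 K/W
Q = ΔT / R_total = 113 / 0.002963

Q ≈ 38100 W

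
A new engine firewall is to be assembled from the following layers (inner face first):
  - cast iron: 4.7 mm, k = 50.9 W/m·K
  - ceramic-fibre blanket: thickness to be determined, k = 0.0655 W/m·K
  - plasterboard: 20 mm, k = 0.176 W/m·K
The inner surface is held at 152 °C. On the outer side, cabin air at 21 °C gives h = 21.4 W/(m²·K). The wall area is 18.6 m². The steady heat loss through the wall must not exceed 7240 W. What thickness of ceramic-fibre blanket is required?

Model the wall as resistances in series:
R_cast iron = L/(kA) = 0.0047/(50.9×18.6) = 4.964×10^-6 K/W
R_plasterboard = L/(kA) = 0.02/(0.176×18.6) = 0.006109 K/W
R_outer film = 1/(h_o·A) = 1/(21.4×18.6) = 0.002512 K/W
Sum of the known resistances R_other = 0.008627 K/W
Required total resistance R_tot = ΔT/Q_allow = 131/7240 = 0.01809 K/W
R_ceramic-fibre blanket = R_tot − R_other = 0.009467 K/W
L = R·k·A = 0.009467×0.0655×18.6

L ≈ 11.5 mm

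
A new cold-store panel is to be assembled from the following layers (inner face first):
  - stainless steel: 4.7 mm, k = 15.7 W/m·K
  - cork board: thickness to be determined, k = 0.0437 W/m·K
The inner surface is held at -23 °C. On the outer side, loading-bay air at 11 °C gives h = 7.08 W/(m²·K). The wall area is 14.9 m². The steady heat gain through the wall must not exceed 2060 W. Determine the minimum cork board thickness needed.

L ≈ 4.56 mm

Model the wall as resistances in series:
R_stainless steel = L/(kA) = 0.0047/(15.7×14.9) = 2.009×10^-5 K/W
R_outer film = 1/(h_o·A) = 1/(7.08×14.9) = 0.009479 K/W
Sum of the known resistances R_other = 0.009499 K/W
Required total resistance R_tot = ΔT/Q_allow = 34/2060 = 0.0165 K/W
R_cork board = R_tot − R_other = 0.007005 K/W
L = R·k·A = 0.007005×0.0437×14.9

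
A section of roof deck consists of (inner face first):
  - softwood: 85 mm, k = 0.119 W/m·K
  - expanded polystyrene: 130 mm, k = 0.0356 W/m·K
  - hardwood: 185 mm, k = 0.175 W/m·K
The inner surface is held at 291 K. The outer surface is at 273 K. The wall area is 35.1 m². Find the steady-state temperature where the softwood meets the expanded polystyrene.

T ≈ 289 K

Thermal resistances in series:
R_softwood = L/(kA) = 0.085/(0.119×35.1) = 0.02035 K/W
R_expanded polystyrene = L/(kA) = 0.13/(0.0356×35.1) = 0.104 K/W
R_hardwood = L/(kA) = 0.185/(0.175×35.1) = 0.03012 K/W
R_total = 0.1545 K/W;  Q = ΔT/R_total = 18/0.1545 = 116.5 W
T_interface = T_inner − Q·ΣR(inner→interface) = 291 − 117×0.02035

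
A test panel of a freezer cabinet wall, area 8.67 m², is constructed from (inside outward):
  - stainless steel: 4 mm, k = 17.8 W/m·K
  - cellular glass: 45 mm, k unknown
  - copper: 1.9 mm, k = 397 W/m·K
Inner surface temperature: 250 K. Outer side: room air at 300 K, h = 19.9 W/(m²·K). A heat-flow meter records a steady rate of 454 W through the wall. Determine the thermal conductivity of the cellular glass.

Using the resistance-network approach (series):
R_stainless steel = L/(kA) = 0.004/(17.8×8.67) = 2.592×10^-5 K/W
R_copper = L/(kA) = 0.0019/(397×8.67) = 5.52×10^-7 K/W
R_outer film = 1/(h_o·A) = 1/(19.9×8.67) = 0.005796 K/W
Sum of known resistances R_other = 0.005822 K/W
Total R = ΔT/Q = 50/454 = 0.1101 K/W
R_cellular glass = R_total − R_other = 0.1043 K/W
k = L/(R·A) = 0.045/(0.1043×8.67)

k ≈ 0.0498 W/(m·K)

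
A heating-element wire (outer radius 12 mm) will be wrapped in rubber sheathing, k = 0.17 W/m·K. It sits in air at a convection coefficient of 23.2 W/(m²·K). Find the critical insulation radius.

r_cr ≈ 7.33 mm

For a cylinder r_cr = k/h = 0.17/23.2
r_cr = 7.33 mm; since the bare radius (12 mm) is above r_cr, any added insulation will reduce heat loss.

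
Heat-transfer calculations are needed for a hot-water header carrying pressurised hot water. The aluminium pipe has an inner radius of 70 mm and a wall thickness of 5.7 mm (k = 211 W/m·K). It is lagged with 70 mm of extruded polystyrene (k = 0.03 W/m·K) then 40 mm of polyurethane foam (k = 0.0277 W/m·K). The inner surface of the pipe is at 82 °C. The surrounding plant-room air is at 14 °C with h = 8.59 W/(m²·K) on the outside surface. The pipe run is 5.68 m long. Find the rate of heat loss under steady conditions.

Q ≈ 77.8 W

For a radial system each layer contributes R = ln(r_out/r_in)/(2πkL); films add R = 1/(hA).
R_aluminium pipe wall = ln(75.7/70)/(2π×211×5.68) = 1.04×10^-5 K/W
R_extruded polystyrene = ln(145.7/75.7)/(2π×0.03×5.68) = 0.6116 K/W
R_polyurethane foam = ln(185.7/145.7)/(2π×0.0277×5.68) = 0.2454 K/W
R_outer film = 1/(h_o·2πr_oL) = 1/(8.59×2π×0.1857×5.68) = 0.01757 K/W
R_total = 0.8745 K/W
Q = ΔT/R_total = 68/0.8745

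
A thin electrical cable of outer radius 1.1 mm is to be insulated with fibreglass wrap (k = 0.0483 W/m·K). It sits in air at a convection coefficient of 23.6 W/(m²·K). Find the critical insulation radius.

r_cr ≈ 2.05 mm

For a cylinder r_cr = k/h = 0.0483/23.6
r_cr = 2.05 mm; since the bare radius (1.1 mm) is below r_cr, adding a thin layer of insulation will *increase* heat loss.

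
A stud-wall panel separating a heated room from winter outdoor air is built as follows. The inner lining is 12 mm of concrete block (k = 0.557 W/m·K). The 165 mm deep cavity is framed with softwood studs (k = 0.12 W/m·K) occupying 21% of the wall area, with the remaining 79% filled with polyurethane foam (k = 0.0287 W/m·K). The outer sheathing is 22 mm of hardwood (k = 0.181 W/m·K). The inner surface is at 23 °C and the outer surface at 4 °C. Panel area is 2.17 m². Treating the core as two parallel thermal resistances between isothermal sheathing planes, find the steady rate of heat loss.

Q ≈ 11.5 W

Sheathing layers in series; stud and cavity paths in parallel between them.
R_inner = 0.012/(0.557×2.17) = 0.009928 K/W
R_stud  = 0.165/(0.12×0.21×2.17) = 3.017 K/W
R_cav   = 0.165/(0.0287×0.79×2.17) = 3.354 K/W
1/R_core = 1/R_stud + 1/R_cav → R_core = 1.588 K/W
R_outer = 0.022/(0.181×2.17) = 0.05601 K/W
R_total = 1.654 K/W
Q = ΔT/R_total = 19/1.654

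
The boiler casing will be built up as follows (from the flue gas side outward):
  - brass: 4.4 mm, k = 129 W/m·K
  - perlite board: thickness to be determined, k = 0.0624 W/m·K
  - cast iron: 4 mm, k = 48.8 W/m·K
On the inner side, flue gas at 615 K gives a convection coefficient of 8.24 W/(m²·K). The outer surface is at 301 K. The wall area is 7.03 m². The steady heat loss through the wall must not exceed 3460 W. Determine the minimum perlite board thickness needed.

Using the resistance-network approach (series):
R_inner film = 1/(h_i·A) = 1/(8.24×7.03) = 0.01726 K/W
R_brass = L/(kA) = 0.0044/(129×7.03) = 4.852×10^-6 K/W
R_cast iron = L/(kA) = 0.004/(48.8×7.03) = 1.166×10^-5 K/W
Sum of the known resistances R_other = 0.01728 K/W
Required total resistance R_tot = ΔT/Q_allow = 314/3460 = 0.09075 K/W
R_perlite board = R_tot − R_other = 0.07347 K/W
L = R·k·A = 0.07347×0.0624×7.03

L ≈ 32.2 mm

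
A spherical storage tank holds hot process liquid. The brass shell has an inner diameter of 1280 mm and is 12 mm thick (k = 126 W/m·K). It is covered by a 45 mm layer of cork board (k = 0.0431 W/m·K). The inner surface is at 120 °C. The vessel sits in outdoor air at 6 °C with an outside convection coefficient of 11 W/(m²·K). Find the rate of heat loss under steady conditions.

Radial (spherical) resistances in series:
R_brass shell = (1/0.64 − 1/0.652)/(4π×126) = 1.816×10^-5 K/W
R_cork board = (1/0.652 − 1/0.697)/(4π×0.0431) = 0.1828 K/W
R_outer film = 1/(h·4πr_o²) = 1/(11×4π×0.697²) = 0.01489 K/W
R_total = 0.1977 K/W
Q = ΔT/R_total = 114/0.1977

Q ≈ 577 W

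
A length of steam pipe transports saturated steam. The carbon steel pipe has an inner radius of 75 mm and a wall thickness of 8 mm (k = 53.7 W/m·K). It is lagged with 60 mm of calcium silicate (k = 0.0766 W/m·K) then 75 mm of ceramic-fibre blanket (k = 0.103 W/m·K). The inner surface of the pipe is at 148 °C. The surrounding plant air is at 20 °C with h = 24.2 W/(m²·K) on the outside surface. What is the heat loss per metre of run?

Treating each annulus and film as a series resistance:
R_carbon steel pipe wall = ln(83/75)/(2π×53.7×1) = 3.004×10^-4 K/W
R_calcium silicate = ln(143/83)/(2π×0.0766×1) = 1.13 K/W
R_ceramic-fibre blanket = ln(218/143)/(2π×0.103×1) = 0.6515 K/W
R_outer film = 1/(h_o·2πr_oL) = 1/(24.2×2π×0.218×1) = 0.03017 K/W
R_total = 1.812 K/W
Q = ΔT/R_total = 128/1.812

q′ ≈ 70.6 W/m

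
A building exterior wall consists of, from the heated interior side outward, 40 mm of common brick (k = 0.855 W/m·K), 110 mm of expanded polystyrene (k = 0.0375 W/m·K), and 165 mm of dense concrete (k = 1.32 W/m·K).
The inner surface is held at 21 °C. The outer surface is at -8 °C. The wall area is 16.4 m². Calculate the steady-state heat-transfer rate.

Using the resistance-network approach (series):
R_common brick = L/(kA) = 0.04/(0.855×16.4) = 0.002853 K/W
R_expanded polystyrene = L/(kA) = 0.11/(0.0375×16.4) = 0.1789 K/W
R_dense concrete = L/(kA) = 0.165/(1.32×16.4) = 0.007622 K/W
R_total = 0.1893 K/W
Q = ΔT / R_total = 29 / 0.1893

Q ≈ 153 W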